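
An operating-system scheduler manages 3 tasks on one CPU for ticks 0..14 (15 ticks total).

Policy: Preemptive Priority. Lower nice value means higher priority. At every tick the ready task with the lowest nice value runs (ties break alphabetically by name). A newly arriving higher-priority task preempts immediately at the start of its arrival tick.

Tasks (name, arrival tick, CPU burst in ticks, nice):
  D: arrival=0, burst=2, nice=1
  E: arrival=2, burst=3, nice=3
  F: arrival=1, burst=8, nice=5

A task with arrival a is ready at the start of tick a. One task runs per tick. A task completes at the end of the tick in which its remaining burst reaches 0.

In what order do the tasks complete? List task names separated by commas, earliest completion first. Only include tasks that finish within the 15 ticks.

completion order = D, E, F

t=0: ready={D} → run D
t=1: ready={D,F} → run D
t=2: ready={E,F} → run E
t=3: ready={E,F} → run E
t=4: ready={E,F} → run E
t=5: ready={F} → run F
t=6: ready={F} → run F
t=7: ready={F} → run F
t=8: ready={F} → run F
t=9: ready={F} → run F
t=10: ready={F} → run F
t=11: ready={F} → run F
t=12: ready={F} → run F
t=13: (idle)
t=14: (idle)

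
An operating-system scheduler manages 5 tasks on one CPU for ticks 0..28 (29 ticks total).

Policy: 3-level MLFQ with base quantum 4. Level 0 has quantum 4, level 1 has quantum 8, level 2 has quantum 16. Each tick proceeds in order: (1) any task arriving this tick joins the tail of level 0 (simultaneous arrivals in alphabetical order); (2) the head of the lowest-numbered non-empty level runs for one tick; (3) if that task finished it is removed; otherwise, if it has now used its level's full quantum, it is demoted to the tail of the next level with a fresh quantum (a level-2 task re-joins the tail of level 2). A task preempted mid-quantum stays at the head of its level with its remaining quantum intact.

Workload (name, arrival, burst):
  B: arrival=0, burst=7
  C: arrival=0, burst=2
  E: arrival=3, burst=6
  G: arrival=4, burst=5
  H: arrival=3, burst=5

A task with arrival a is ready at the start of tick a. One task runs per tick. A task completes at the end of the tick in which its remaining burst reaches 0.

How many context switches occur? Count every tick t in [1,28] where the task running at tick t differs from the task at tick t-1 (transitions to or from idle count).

context switches = 9

t=0: L0/L1/L2 = BC/-/- → run B
t=1: L0/L1/L2 = BC/-/- → run B
t=2: L0/L1/L2 = BC/-/- → run B
t=3: L0/L1/L2 = BCEH/-/- → run B
t=4: L0/L1/L2 = CEHG/B/- → run C
t=5: L0/L1/L2 = CEHG/B/- → run C
t=6: L0/L1/L2 = EHG/B/- → run E
t=7: L0/L1/L2 = EHG/B/- → run E
t=8: L0/L1/L2 = EHG/B/- → run E
t=9: L0/L1/L2 = EHG/B/- → run E
t=10: L0/L1/L2 = HG/BE/- → run H
t=11: L0/L1/L2 = HG/BE/- → run H
t=12: L0/L1/L2 = HG/BE/- → run H
t=13: L0/L1/L2 = HG/BE/- → run H
t=14: L0/L1/L2 = G/BEH/- → run G
t=15: L0/L1/L2 = G/BEH/- → run G
t=16: L0/L1/L2 = G/BEH/- → run G
t=17: L0/L1/L2 = G/BEH/- → run G
t=18: L0/L1/L2 = -/BEHG/- → run B
t=19: L0/L1/L2 = -/BEHG/- → run B
t=20: L0/L1/L2 = -/BEHG/- → run B
t=21: L0/L1/L2 = -/EHG/- → run E
t=22: L0/L1/L2 = -/EHG/- → run E
t=23: L0/L1/L2 = -/HG/- → run H
t=24: L0/L1/L2 = -/G/- → run G
t=25: (idle)
t=26: (idle)
t=27: (idle)
t=28: (idle)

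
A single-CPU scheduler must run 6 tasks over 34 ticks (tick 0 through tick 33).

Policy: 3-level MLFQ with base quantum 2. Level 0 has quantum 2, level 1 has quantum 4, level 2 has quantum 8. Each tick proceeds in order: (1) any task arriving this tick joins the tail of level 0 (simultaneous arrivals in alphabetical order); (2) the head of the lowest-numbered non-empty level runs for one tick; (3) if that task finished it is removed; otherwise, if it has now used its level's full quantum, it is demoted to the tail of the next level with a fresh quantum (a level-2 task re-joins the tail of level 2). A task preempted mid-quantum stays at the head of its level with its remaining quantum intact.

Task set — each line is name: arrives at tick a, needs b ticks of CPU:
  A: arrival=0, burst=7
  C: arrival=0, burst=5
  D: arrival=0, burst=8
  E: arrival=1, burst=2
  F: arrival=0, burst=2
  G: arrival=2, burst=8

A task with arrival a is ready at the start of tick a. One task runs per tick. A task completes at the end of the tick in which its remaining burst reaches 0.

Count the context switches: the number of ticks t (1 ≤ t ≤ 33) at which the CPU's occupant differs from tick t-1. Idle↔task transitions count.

context switches = 13

t=0: L0/L1/L2 = ACDF/-/- → run A
t=1: L0/L1/L2 = ACDFE/-/- → run A
t=2: L0/L1/L2 = CDFEG/A/- → run C
t=3: L0/L1/L2 = CDFEG/A/- → run C
t=4: L0/L1/L2 = DFEG/AC/- → run D
t=5: L0/L1/L2 = DFEG/AC/- → run D
t=6: L0/L1/L2 = FEG/ACD/- → run F
t=7: L0/L1/L2 = FEG/ACD/- → run F
t=8: L0/L1/L2 = EG/ACD/- → run E
t=9: L0/L1/L2 = EG/ACD/- → run E
t=10: L0/L1/L2 = G/ACD/- → run G
t=11: L0/L1/L2 = G/ACD/- → run G
t=12: L0/L1/L2 = -/ACDG/- → run A
t=13: L0/L1/L2 = -/ACDG/- → run A
t=14: L0/L1/L2 = -/ACDG/- → run A
t=15: L0/L1/L2 = -/ACDG/- → run A
t=16: L0/L1/L2 = -/CDG/A → run C
t=17: L0/L1/L2 = -/CDG/A → run C
t=18: L0/L1/L2 = -/CDG/A → run C
t=19: L0/L1/L2 = -/DG/A → run D
t=20: L0/L1/L2 = -/DG/A → run D
t=21: L0/L1/L2 = -/DG/A → run D
t=22: L0/L1/L2 = -/DG/A → run D
t=23: L0/L1/L2 = -/G/AD → run G
t=24: L0/L1/L2 = -/G/AD → run G
t=25: L0/L1/L2 = -/G/AD → run G
t=26: L0/L1/L2 = -/G/AD → run G
t=27: L0/L1/L2 = -/-/ADG → run A
t=28: L0/L1/L2 = -/-/DG → run D
t=29: L0/L1/L2 = -/-/DG → run D
t=30: L0/L1/L2 = -/-/G → run G
t=31: L0/L1/L2 = -/-/G → run G
t=32: (idle)
t=33: (idle)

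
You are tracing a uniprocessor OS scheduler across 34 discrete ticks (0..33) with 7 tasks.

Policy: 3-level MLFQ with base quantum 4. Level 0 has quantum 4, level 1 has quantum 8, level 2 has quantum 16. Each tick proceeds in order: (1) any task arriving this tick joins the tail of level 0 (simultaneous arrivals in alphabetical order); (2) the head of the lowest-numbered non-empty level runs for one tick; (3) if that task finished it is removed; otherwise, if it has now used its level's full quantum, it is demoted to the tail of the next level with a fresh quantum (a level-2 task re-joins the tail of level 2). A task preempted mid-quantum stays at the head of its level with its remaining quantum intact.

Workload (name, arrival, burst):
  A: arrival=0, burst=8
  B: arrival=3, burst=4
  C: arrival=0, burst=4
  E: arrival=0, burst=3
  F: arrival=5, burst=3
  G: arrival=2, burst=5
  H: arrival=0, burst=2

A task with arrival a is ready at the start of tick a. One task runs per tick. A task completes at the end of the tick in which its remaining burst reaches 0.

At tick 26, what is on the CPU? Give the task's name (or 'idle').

t=0: L0/L1/L2 = ACEH/-/- → run A
t=1: L0/L1/L2 = ACEH/-/- → run A
t=2: L0/L1/L2 = ACEHG/-/- → run A
t=3: L0/L1/L2 = ACEHGB/-/- → run A
t=4: L0/L1/L2 = CEHGB/A/- → run C
t=5: L0/L1/L2 = CEHGBF/A/- → run C
t=6: L0/L1/L2 = CEHGBF/A/- → run C
t=7: L0/L1/L2 = CEHGBF/A/- → run C
t=8: L0/L1/L2 = EHGBF/A/- → run E
t=9: L0/L1/L2 = EHGBF/A/- → run E
t=10: L0/L1/L2 = EHGBF/A/- → run E
t=11: L0/L1/L2 = HGBF/A/- → run H
t=12: L0/L1/L2 = HGBF/A/- → run H
t=13: L0/L1/L2 = GBF/A/- → run G
t=14: L0/L1/L2 = GBF/A/- → run G
t=15: L0/L1/L2 = GBF/A/- → run G
t=16: L0/L1/L2 = GBF/A/- → run G
t=17: L0/L1/L2 = BF/AG/- → run B
t=18: L0/L1/L2 = BF/AG/- → run B
t=19: L0/L1/L2 = BF/AG/- → run B
t=20: L0/L1/L2 = BF/AG/- → run B
t=21: L0/L1/L2 = F/AG/- → run F
t=22: L0/L1/L2 = F/AG/- → run F
t=23: L0/L1/L2 = F/AG/- → run F
t=24: L0/L1/L2 = -/AG/- → run A
t=25: L0/L1/L2 = -/AG/- → run A
t=26: L0/L1/L2 = -/AG/- → run A
t=27: L0/L1/L2 = -/AG/- → run A
t=28: L0/L1/L2 = -/G/- → run G
t=29: (idle)
t=30: (idle)
t=31: (idle)
t=32: (idle)
t=33: (idle)

running at tick 26 = A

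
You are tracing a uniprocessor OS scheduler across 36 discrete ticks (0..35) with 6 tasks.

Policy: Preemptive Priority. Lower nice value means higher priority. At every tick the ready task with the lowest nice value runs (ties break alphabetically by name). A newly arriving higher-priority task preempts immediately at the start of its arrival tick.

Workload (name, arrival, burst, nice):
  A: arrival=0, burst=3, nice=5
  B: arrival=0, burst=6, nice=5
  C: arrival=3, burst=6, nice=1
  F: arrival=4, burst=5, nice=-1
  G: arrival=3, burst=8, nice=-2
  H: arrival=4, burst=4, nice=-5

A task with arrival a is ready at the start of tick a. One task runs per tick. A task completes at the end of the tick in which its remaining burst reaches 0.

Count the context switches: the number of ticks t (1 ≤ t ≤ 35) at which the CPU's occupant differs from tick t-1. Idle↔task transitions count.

t=0: ready={A,B} → run A
t=1: ready={A,B} → run A
t=2: ready={A,B} → run A
t=3: ready={B,C,G} → run G
t=4: ready={B,C,F,G,H} → run H
t=5: ready={B,C,F,G,H} → run H
t=6: ready={B,C,F,G,H} → run H
t=7: ready={B,C,F,G,H} → run H
t=8: ready={B,C,F,G} → run G
t=9: ready={B,C,F,G} → run G
t=10: ready={B,C,F,G} → run G
t=11: ready={B,C,F,G} → run G
t=12: ready={B,C,F,G} → run G
t=13: ready={B,C,F,G} → run G
t=14: ready={B,C,F,G} → run G
t=15: ready={B,C,F} → run F
t=16: ready={B,C,F} → run F
t=17: ready={B,C,F} → run F
t=18: ready={B,C,F} → run F
t=19: ready={B,C,F} → run F
t=20: ready={B,C} → run C
t=21: ready={B,C} → run C
t=22: ready={B,C} → run C
t=23: ready={B,C} → run C
t=24: ready={B,C} → run C
t=25: ready={B,C} → run C
t=26: ready={B} → run B
t=27: ready={B} → run B
t=28: ready={B} → run B
t=29: ready={B} → run B
t=30: ready={B} → run B
t=31: ready={B} → run B
t=32: (idle)
t=33: (idle)
t=34: (idle)
t=35: (idle)

context switches = 7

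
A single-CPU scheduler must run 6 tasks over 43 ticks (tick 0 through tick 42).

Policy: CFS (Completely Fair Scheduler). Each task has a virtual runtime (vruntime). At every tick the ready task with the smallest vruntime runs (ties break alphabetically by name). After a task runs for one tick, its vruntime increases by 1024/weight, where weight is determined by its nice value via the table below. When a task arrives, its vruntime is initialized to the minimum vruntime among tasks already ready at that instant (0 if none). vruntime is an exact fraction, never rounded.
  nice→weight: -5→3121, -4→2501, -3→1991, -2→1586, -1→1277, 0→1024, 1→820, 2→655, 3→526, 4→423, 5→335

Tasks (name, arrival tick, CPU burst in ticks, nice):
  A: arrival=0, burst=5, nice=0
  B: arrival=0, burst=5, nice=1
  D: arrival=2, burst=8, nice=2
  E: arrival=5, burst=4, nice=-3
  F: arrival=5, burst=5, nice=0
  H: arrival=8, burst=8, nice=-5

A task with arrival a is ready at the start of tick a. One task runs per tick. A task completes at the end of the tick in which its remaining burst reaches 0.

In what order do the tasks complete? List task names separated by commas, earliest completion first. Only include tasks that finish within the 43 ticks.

t=0: vr[A=0 B=0] → run A
t=1: vr[A=1 B=0] → run B
t=2: vr[A=1 B=256/205 D=1] → run A
t=3: vr[A=2 B=256/205 D=1] → run D
t=4: vr[A=2 B=256/205 D=1679/655] → run B
t=5: vr[A=2 B=512/205 D=1679/655 E=2 F=2] → run A
t=6: vr[A=3 B=512/205 D=1679/655 E=2 F=2] → run E
t=7: vr[A=3 B=512/205 D=1679/655 E=5006/1991 F=2] → run F
t=8: vr[A=3 B=512/205 D=1679/655 E=5006/1991 F=3 H=512/205] → run B
t=9: vr[A=3 B=768/205 D=1679/655 E=5006/1991 F=3 H=512/205] → run H
t=10: vr[A=3 B=768/205 D=1679/655 E=5006/1991 F=3 H=1807872/639805] → run E
t=11: vr[A=3 B=768/205 D=1679/655 E=6030/1991 F=3 H=1807872/639805] → run D
t=12: vr[A=3 B=768/205 D=2703/655 E=6030/1991 F=3 H=1807872/639805] → run H
t=13: vr[A=3 B=768/205 D=2703/655 E=6030/1991 F=3 H=2017792/639805] → run A
t=14: vr[A=4 B=768/205 D=2703/655 E=6030/1991 F=3 H=2017792/639805] → run F
t=15: vr[A=4 B=768/205 D=2703/655 E=6030/1991 F=4 H=2017792/639805] → run E
t=16: vr[A=4 B=768/205 D=2703/655 E=7054/1991 F=4 H=2017792/639805] → run H
t=17: vr[A=4 B=768/205 D=2703/655 E=7054/1991 F=4 H=2227712/639805] → run H
t=18: vr[A=4 B=768/205 D=2703/655 E=7054/1991 F=4 H=2437632/639805] → run E
t=19: vr[A=4 B=768/205 D=2703/655 F=4 H=2437632/639805] → run B
t=20: vr[A=4 B=1024/205 D=2703/655 F=4 H=2437632/639805] → run H
t=21: vr[A=4 B=1024/205 D=2703/655 F=4 H=2647552/639805] → run A
t=22: vr[B=1024/205 D=2703/655 F=4 H=2647552/639805] → run F
t=23: vr[B=1024/205 D=2703/655 F=5 H=2647552/639805] → run D
t=24: vr[B=1024/205 D=3727/655 F=5 H=2647552/639805] → run H
t=25: vr[B=1024/205 D=3727/655 F=5 H=2857472/639805] → run H
t=26: vr[B=1024/205 D=3727/655 F=5 H=3067392/639805] → run H
t=27: vr[B=1024/205 D=3727/655 F=5] → run B
t=28: vr[D=3727/655 F=5] → run F
t=29: vr[D=3727/655 F=6] → run D
t=30: vr[D=4751/655 F=6] → run F
t=31: vr[D=4751/655] → run D
t=32: vr[D=1155/131] → run D
t=33: vr[D=6799/655] → run D
t=34: vr[D=7823/655] → run D
t=35: (idle)
t=36: (idle)
t=37: (idle)
t=38: (idle)
t=39: (idle)
t=40: (idle)
t=41: (idle)
t=42: (idle)

completion order = E, A, H, B, F, D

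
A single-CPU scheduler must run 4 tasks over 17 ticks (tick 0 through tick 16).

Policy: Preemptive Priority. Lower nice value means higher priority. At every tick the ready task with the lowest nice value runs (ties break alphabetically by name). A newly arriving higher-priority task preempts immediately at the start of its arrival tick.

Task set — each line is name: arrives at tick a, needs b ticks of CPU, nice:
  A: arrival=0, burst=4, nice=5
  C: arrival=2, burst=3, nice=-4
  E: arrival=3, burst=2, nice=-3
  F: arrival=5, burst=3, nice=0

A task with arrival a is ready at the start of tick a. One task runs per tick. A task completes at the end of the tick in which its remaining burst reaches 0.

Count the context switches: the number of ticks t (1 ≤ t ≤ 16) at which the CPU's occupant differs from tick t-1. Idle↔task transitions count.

context switches = 5

t=0: ready={A} → run A
t=1: ready={A} → run A
t=2: ready={A,C} → run C
t=3: ready={A,C,E} → run C
t=4: ready={A,C,E} → run C
t=5: ready={A,E,F} → run E
t=6: ready={A,E,F} → run E
t=7: ready={A,F} → run F
t=8: ready={A,F} → run F
t=9: ready={A,F} → run F
t=10: ready={A} → run A
t=11: ready={A} → run A
t=12: (idle)
t=13: (idle)
t=14: (idle)
t=15: (idle)
t=16: (idle)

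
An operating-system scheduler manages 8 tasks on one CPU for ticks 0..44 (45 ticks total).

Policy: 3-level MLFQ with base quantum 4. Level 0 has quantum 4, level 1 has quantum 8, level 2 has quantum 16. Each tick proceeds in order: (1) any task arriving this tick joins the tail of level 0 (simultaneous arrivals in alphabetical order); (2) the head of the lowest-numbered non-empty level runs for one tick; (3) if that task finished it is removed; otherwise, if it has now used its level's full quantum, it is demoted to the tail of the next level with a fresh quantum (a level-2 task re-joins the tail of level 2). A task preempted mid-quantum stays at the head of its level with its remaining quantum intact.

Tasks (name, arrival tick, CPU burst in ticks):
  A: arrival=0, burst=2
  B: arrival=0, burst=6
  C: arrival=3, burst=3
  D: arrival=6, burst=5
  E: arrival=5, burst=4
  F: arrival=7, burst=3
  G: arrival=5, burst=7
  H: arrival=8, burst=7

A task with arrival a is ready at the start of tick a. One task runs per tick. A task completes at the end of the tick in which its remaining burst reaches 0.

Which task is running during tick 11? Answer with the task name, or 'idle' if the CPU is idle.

t=0: L0/L1/L2 = AB/-/- → run A
t=1: L0/L1/L2 = AB/-/- → run A
t=2: L0/L1/L2 = B/-/- → run B
t=3: L0/L1/L2 = BC/-/- → run B
t=4: L0/L1/L2 = BC/-/- → run B
t=5: L0/L1/L2 = BCEG/-/- → run B
t=6: L0/L1/L2 = CEGD/B/- → run C
t=7: L0/L1/L2 = CEGDF/B/- → run C
t=8: L0/L1/L2 = CEGDFH/B/- → run C
t=9: L0/L1/L2 = EGDFH/B/- → run E
t=10: L0/L1/L2 = EGDFH/B/- → run E
t=11: L0/L1/L2 = EGDFH/B/- → run E
t=12: L0/L1/L2 = EGDFH/B/- → run E
t=13: L0/L1/L2 = GDFH/B/- → run G
t=14: L0/L1/L2 = GDFH/B/- → run G
t=15: L0/L1/L2 = GDFH/B/- → run G
t=16: L0/L1/L2 = GDFH/B/- → run G
t=17: L0/L1/L2 = DFH/BG/- → run D
t=18: L0/L1/L2 = DFH/BG/- → run D
t=19: L0/L1/L2 = DFH/BG/- → run D
t=20: L0/L1/L2 = DFH/BG/- → run D
t=21: L0/L1/L2 = FH/BGD/- → run F
t=22: L0/L1/L2 = FH/BGD/- → run F
t=23: L0/L1/L2 = FH/BGD/- → run F
t=24: L0/L1/L2 = H/BGD/- → run H
t=25: L0/L1/L2 = H/BGD/- → run H
t=26: L0/L1/L2 = H/BGD/- → run H
t=27: L0/L1/L2 = H/BGD/- → run H
t=28: L0/L1/L2 = -/BGDH/- → run B
t=29: L0/L1/L2 = -/BGDH/- → run B
t=30: L0/L1/L2 = -/GDH/- → run G
t=31: L0/L1/L2 = -/GDH/- → run G
t=32: L0/L1/L2 = -/GDH/- → run G
t=33: L0/L1/L2 = -/DH/- → run D
t=34: L0/L1/L2 = -/H/- → run H
t=35: L0/L1/L2 = -/H/- → run H
t=36: L0/L1/L2 = -/H/- → run H
t=37: (idle)
t=38: (idle)
t=39: (idle)
t=40: (idle)
t=41: (idle)
t=42: (idle)
t=43: (idle)
t=44: (idle)

running at tick 11 = E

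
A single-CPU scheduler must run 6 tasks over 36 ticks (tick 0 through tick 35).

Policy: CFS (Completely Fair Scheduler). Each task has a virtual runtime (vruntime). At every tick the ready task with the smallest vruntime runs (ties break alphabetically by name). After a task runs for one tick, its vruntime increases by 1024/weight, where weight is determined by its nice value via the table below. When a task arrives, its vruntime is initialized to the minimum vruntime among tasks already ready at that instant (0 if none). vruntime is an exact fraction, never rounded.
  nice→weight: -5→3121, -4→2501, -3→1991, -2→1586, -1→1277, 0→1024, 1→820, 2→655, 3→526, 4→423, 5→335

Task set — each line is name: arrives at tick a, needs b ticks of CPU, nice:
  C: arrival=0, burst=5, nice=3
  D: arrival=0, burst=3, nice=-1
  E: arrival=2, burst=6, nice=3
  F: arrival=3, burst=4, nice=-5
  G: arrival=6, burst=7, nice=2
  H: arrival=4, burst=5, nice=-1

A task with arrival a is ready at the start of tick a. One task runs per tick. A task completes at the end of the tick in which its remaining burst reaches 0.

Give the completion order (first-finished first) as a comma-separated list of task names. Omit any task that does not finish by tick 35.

t=0: vr[C=0 D=0] → run C
t=1: vr[C=512/263 D=0] → run D
t=2: vr[C=512/263 D=1024/1277 E=1024/1277] → run D
t=3: vr[C=512/263 D=2048/1277 E=1024/1277 F=1024/1277] → run E
t=4: vr[C=512/263 D=2048/1277 E=923136/335851 F=1024/1277 H=1024/1277] → run F
t=5: vr[C=512/263 D=2048/1277 E=923136/335851 F=4503552/3985517 H=1024/1277] → run H
t=6: vr[C=512/263 D=2048/1277 E=923136/335851 F=4503552/3985517 G=4503552/3985517 H=2048/1277] → run F
t=7: vr[C=512/263 D=2048/1277 E=923136/335851 F=5811200/3985517 G=4503552/3985517 H=2048/1277] → run G
t=8: vr[C=512/263 D=2048/1277 E=923136/335851 F=5811200/3985517 G=7030995968/2610513635 H=2048/1277] → run F
t=9: vr[C=512/263 D=2048/1277 E=923136/335851 F=7118848/3985517 G=7030995968/2610513635 H=2048/1277] → run D
t=10: vr[C=512/263 E=923136/335851 F=7118848/3985517 G=7030995968/2610513635 H=2048/1277] → run H
t=11: vr[C=512/263 E=923136/335851 F=7118848/3985517 G=7030995968/2610513635 H=3072/1277] → run F
t=12: vr[C=512/263 E=923136/335851 G=7030995968/2610513635 H=3072/1277] → run C
t=13: vr[C=1024/263 E=923136/335851 G=7030995968/2610513635 H=3072/1277] → run H
t=14: vr[C=1024/263 E=923136/335851 G=7030995968/2610513635 H=4096/1277] → run G
t=15: vr[C=1024/263 E=923136/335851 G=11112165376/2610513635 H=4096/1277] → run E
t=16: vr[C=1024/263 E=1576960/335851 G=11112165376/2610513635 H=4096/1277] → run H
t=17: vr[C=1024/263 E=1576960/335851 G=11112165376/2610513635 H=5120/1277] → run C
t=18: vr[C=1536/263 E=1576960/335851 G=11112165376/2610513635 H=5120/1277] → run H
t=19: vr[C=1536/263 E=1576960/335851 G=11112165376/2610513635] → run G
t=20: vr[C=1536/263 E=1576960/335851 G=15193334784/2610513635] → run E
t=21: vr[C=1536/263 E=2230784/335851 G=15193334784/2610513635] → run G
t=22: vr[C=1536/263 E=2230784/335851 G=19274504192/2610513635] → run C
t=23: vr[C=2048/263 E=2230784/335851 G=19274504192/2610513635] → run E
t=24: vr[C=2048/263 E=2884608/335851 G=19274504192/2610513635] → run G
t=25: vr[C=2048/263 E=2884608/335851 G=4671134720/522102727] → run C
t=26: vr[E=2884608/335851 G=4671134720/522102727] → run E
t=27: vr[E=3538432/335851 G=4671134720/522102727] → run G
t=28: vr[E=3538432/335851 G=27436843008/2610513635] → run G
t=29: vr[E=3538432/335851] → run E
t=30: (idle)
t=31: (idle)
t=32: (idle)
t=33: (idle)
t=34: (idle)
t=35: (idle)

completion order = D, F, H, C, G, E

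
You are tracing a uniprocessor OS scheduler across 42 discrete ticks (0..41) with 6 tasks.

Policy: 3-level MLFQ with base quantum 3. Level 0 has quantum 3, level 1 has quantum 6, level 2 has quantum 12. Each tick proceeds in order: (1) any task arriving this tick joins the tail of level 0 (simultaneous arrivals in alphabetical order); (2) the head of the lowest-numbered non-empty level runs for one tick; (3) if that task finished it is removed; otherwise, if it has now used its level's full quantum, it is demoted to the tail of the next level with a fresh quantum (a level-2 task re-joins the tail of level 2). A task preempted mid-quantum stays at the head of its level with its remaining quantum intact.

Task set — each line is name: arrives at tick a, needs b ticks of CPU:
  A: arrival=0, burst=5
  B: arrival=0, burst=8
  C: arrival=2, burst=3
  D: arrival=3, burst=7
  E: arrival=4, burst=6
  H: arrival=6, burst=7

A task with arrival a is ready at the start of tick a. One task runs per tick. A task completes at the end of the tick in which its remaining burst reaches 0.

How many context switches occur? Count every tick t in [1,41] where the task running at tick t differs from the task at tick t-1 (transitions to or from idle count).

context switches = 11

t=0: L0/L1/L2 = AB/-/- → run A
t=1: L0/L1/L2 = AB/-/- → run A
t=2: L0/L1/L2 = ABC/-/- → run A
t=3: L0/L1/L2 = BCD/A/- → run B
t=4: L0/L1/L2 = BCDE/A/- → run B
t=5: L0/L1/L2 = BCDE/A/- → run B
t=6: L0/L1/L2 = CDEH/AB/- → run C
t=7: L0/L1/L2 = CDEH/AB/- → run C
t=8: L0/L1/L2 = CDEH/AB/- → run C
t=9: L0/L1/L2 = DEH/AB/- → run D
t=10: L0/L1/L2 = DEH/AB/- → run D
t=11: L0/L1/L2 = DEH/AB/- → run D
t=12: L0/L1/L2 = EH/ABD/- → run E
t=13: L0/L1/L2 = EH/ABD/- → run E
t=14: L0/L1/L2 = EH/ABD/- → run E
t=15: L0/L1/L2 = H/ABDE/- → run H
t=16: L0/L1/L2 = H/ABDE/- → run H
t=17: L0/L1/L2 = H/ABDE/- → run H
t=18: L0/L1/L2 = -/ABDEH/- → run A
t=19: L0/L1/L2 = -/ABDEH/- → run A
t=20: L0/L1/L2 = -/BDEH/- → run B
t=21: L0/L1/L2 = -/BDEH/- → run B
t=22: L0/L1/L2 = -/BDEH/- → run B
t=23: L0/L1/L2 = -/BDEH/- → run B
t=24: L0/L1/L2 = -/BDEH/- → run B
t=25: L0/L1/L2 = -/DEH/- → run D
t=26: L0/L1/L2 = -/DEH/- → run D
t=27: L0/L1/L2 = -/DEH/- → run D
t=28: L0/L1/L2 = -/DEH/- → run D
t=29: L0/L1/L2 = -/EH/- → run E
t=30: L0/L1/L2 = -/EH/- → run E
t=31: L0/L1/L2 = -/EH/- → run E
t=32: L0/L1/L2 = -/H/- → run H
t=33: L0/L1/L2 = -/H/- → run H
t=34: L0/L1/L2 = -/H/- → run H
t=35: L0/L1/L2 = -/H/- → run H
t=36: (idle)
t=37: (idle)
t=38: (idle)
t=39: (idle)
t=40: (idle)
t=41: (idle)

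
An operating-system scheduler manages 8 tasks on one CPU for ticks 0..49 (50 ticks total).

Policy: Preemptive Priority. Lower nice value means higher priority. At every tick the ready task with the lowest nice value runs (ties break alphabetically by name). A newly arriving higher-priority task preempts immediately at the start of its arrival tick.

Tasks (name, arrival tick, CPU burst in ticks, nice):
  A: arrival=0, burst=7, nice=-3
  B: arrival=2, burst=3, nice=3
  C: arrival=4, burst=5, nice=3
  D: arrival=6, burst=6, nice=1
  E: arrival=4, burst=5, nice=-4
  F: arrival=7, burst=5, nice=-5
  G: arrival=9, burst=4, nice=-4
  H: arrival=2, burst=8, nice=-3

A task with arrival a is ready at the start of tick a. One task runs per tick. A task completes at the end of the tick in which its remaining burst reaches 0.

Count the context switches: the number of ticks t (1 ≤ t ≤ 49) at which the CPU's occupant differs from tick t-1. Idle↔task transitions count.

t=0: ready={A} → run A
t=1: ready={A} → run A
t=2: ready={A,B,H} → run A
t=3: ready={A,B,H} → run A
t=4: ready={A,B,C,E,H} → run E
t=5: ready={A,B,C,E,H} → run E
t=6: ready={A,B,C,D,E,H} → run E
t=7: ready={A,B,C,D,E,F,H} → run F
t=8: ready={A,B,C,D,E,F,H} → run F
t=9: ready={A,B,C,D,E,F,G,H} → run F
t=10: ready={A,B,C,D,E,F,G,H} → run F
t=11: ready={A,B,C,D,E,F,G,H} → run F
t=12: ready={A,B,C,D,E,G,H} → run E
t=13: ready={A,B,C,D,E,G,H} → run E
t=14: ready={A,B,C,D,G,H} → run G
t=15: ready={A,B,C,D,G,H} → run G
t=16: ready={A,B,C,D,G,H} → run G
t=17: ready={A,B,C,D,G,H} → run G
t=18: ready={A,B,C,D,H} → run A
t=19: ready={A,B,C,D,H} → run A
t=20: ready={A,B,C,D,H} → run A
t=21: ready={B,C,D,H} → run H
t=22: ready={B,C,D,H} → run H
t=23: ready={B,C,D,H} → run H
t=24: ready={B,C,D,H} → run H
t=25: ready={B,C,D,H} → run H
t=26: ready={B,C,D,H} → run H
t=27: ready={B,C,D,H} → run H
t=28: ready={B,C,D,H} → run H
t=29: ready={B,C,D} → run D
t=30: ready={B,C,D} → run D
t=31: ready={B,C,D} → run D
t=32: ready={B,C,D} → run D
t=33: ready={B,C,D} → run D
t=34: ready={B,C,D} → run D
t=35: ready={B,C} → run B
t=36: ready={B,C} → run B
t=37: ready={B,C} → run B
t=38: ready={C} → run C
t=39: ready={C} → run C
t=40: ready={C} → run C
t=41: ready={C} → run C
t=42: ready={C} → run C
t=43: (idle)
t=44: (idle)
t=45: (idle)
t=46: (idle)
t=47: (idle)
t=48: (idle)
t=49: (idle)

context switches = 10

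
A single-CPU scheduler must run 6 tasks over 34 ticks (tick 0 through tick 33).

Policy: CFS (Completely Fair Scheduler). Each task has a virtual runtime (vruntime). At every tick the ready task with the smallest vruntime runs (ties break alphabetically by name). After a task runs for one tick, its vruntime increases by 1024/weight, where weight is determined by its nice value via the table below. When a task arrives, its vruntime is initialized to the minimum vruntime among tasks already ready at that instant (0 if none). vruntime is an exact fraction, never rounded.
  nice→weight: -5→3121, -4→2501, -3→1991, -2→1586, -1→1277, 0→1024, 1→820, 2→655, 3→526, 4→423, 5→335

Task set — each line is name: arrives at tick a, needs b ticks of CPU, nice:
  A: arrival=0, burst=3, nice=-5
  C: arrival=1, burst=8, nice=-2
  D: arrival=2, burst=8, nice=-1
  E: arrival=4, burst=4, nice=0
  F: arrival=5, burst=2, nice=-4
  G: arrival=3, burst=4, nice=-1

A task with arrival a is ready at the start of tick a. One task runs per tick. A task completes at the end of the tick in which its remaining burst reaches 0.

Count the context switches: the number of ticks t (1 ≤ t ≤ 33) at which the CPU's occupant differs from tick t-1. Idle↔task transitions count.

t=0: vr[A=0] → run A
t=1: vr[A=1024/3121 C=1024/3121] → run A
t=2: vr[A=2048/3121 C=1024/3121 D=1024/3121] → run C
t=3: vr[A=2048/3121 C=2409984/2474953 D=1024/3121 G=1024/3121] → run D
t=4: vr[A=2048/3121 C=2409984/2474953 D=4503552/3985517 E=1024/3121 G=1024/3121] → run E
t=5: vr[A=2048/3121 C=2409984/2474953 D=4503552/3985517 E=4145/3121 F=1024/3121 G=1024/3121] → run F
t=6: vr[A=2048/3121 C=2409984/2474953 D=4503552/3985517 E=4145/3121 F=5756928/7805621 G=1024/3121] → run G
t=7: vr[A=2048/3121 C=2409984/2474953 D=4503552/3985517 E=4145/3121 F=5756928/7805621 G=4503552/3985517] → run A
t=8: vr[C=2409984/2474953 D=4503552/3985517 E=4145/3121 F=5756928/7805621 G=4503552/3985517] → run F
t=9: vr[C=2409984/2474953 D=4503552/3985517 E=4145/3121 G=4503552/3985517] → run C
t=10: vr[C=4007936/2474953 D=4503552/3985517 E=4145/3121 G=4503552/3985517] → run D
t=11: vr[C=4007936/2474953 D=7699456/3985517 E=4145/3121 G=4503552/3985517] → run G
t=12: vr[C=4007936/2474953 D=7699456/3985517 E=4145/3121 G=7699456/3985517] → run E
t=13: vr[C=4007936/2474953 D=7699456/3985517 E=7266/3121 G=7699456/3985517] → run C
t=14: vr[C=5605888/2474953 D=7699456/3985517 E=7266/3121 G=7699456/3985517] → run D
t=15: vr[C=5605888/2474953 D=10895360/3985517 E=7266/3121 G=7699456/3985517] → run G
t=16: vr[C=5605888/2474953 D=10895360/3985517 E=7266/3121 G=10895360/3985517] → run C
t=17: vr[C=7203840/2474953 D=10895360/3985517 E=7266/3121 G=10895360/3985517] → run E
t=18: vr[C=7203840/2474953 D=10895360/3985517 E=10387/3121 G=10895360/3985517] → run D
t=19: vr[C=7203840/2474953 D=14091264/3985517 E=10387/3121 G=10895360/3985517] → run G
t=20: vr[C=7203840/2474953 D=14091264/3985517 E=10387/3121] → run C
t=21: vr[C=8801792/2474953 D=14091264/3985517 E=10387/3121] → run E
t=22: vr[C=8801792/2474953 D=14091264/3985517] → run D
t=23: vr[C=8801792/2474953 D=17287168/3985517] → run C
t=24: vr[C=10399744/2474953 D=17287168/3985517] → run C
t=25: vr[C=11997696/2474953 D=17287168/3985517] → run D
t=26: vr[C=11997696/2474953 D=20483072/3985517] → run C
t=27: vr[D=20483072/3985517] → run D
t=28: vr[D=23678976/3985517] → run D
t=29: (idle)
t=30: (idle)
t=31: (idle)
t=32: (idle)
t=33: (idle)

context switches = 26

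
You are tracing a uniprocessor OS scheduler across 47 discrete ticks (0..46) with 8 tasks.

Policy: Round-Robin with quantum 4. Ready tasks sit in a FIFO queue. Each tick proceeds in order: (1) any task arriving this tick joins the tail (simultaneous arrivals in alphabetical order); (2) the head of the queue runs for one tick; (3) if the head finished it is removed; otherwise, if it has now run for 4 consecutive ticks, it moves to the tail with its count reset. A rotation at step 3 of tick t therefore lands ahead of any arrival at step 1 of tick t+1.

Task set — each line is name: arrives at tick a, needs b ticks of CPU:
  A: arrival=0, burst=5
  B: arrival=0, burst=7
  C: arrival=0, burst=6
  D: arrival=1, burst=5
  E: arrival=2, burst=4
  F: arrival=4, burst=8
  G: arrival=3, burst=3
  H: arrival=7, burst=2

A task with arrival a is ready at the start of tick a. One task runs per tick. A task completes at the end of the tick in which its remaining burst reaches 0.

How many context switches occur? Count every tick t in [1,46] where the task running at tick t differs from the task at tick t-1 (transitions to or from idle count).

context switches = 13

t=0: queue=[A,B,C] q_used=0 → run A
t=1: queue=[A,B,C,D] q_used=1 → run A
t=2: queue=[A,B,C,D,E] q_used=2 → run A
t=3: queue=[A,B,C,D,E,G] q_used=3 → run A
t=4: queue=[B,C,D,E,G,A,F] q_used=0 → run B
t=5: queue=[B,C,D,E,G,A,F] q_used=1 → run B
t=6: queue=[B,C,D,E,G,A,F] q_used=2 → run B
t=7: queue=[B,C,D,E,G,A,F,H] q_used=3 → run B
t=8: queue=[C,D,E,G,A,F,H,B] q_used=0 → run C
t=9: queue=[C,D,E,G,A,F,H,B] q_used=1 → run C
t=10: queue=[C,D,E,G,A,F,H,B] q_used=2 → run C
t=11: queue=[C,D,E,G,A,F,H,B] q_used=3 → run C
t=12: queue=[D,E,G,A,F,H,B,C] q_used=0 → run D
t=13: queue=[D,E,G,A,F,H,B,C] q_used=1 → run D
t=14: queue=[D,E,G,A,F,H,B,C] q_used=2 → run D
t=15: queue=[D,E,G,A,F,H,B,C] q_used=3 → run D
t=16: queue=[E,G,A,F,H,B,C,D] q_used=0 → run E
t=17: queue=[E,G,A,F,H,B,C,D] q_used=1 → run E
t=18: queue=[E,G,A,F,H,B,C,D] q_used=2 → run E
t=19: queue=[E,G,A,F,H,B,C,D] q_used=3 → run E
t=20: queue=[G,A,F,H,B,C,D] q_used=0 → run G
t=21: queue=[G,A,F,H,B,C,D] q_used=1 → run G
t=22: queue=[G,A,F,H,B,C,D] q_used=2 → run G
t=23: queue=[A,F,H,B,C,D] q_used=0 → run A
t=24: queue=[F,H,B,C,D] q_used=0 → run F
t=25: queue=[F,H,B,C,D] q_used=1 → run F
t=26: queue=[F,H,B,C,D] q_used=2 → run F
t=27: queue=[F,H,B,C,D] q_used=3 → run F
t=28: queue=[H,B,C,D,F] q_used=0 → run H
t=29: queue=[H,B,C,D,F] q_used=1 → run H
t=30: queue=[B,C,D,F] q_used=0 → run B
t=31: queue=[B,C,D,F] q_used=1 → run B
t=32: queue=[B,C,D,F] q_used=2 → run B
t=33: queue=[C,D,F] q_used=0 → run C
t=34: queue=[C,D,F] q_used=1 → run C
t=35: queue=[D,F] q_used=0 → run D
t=36: queue=[F] q_used=0 → run F
t=37: queue=[F] q_used=1 → run F
t=38: queue=[F] q_used=2 → run F
t=39: queue=[F] q_used=3 → run F
t=40: (idle)
t=41: (idle)
t=42: (idle)
t=43: (idle)
t=44: (idle)
t=45: (idle)
t=46: (idle)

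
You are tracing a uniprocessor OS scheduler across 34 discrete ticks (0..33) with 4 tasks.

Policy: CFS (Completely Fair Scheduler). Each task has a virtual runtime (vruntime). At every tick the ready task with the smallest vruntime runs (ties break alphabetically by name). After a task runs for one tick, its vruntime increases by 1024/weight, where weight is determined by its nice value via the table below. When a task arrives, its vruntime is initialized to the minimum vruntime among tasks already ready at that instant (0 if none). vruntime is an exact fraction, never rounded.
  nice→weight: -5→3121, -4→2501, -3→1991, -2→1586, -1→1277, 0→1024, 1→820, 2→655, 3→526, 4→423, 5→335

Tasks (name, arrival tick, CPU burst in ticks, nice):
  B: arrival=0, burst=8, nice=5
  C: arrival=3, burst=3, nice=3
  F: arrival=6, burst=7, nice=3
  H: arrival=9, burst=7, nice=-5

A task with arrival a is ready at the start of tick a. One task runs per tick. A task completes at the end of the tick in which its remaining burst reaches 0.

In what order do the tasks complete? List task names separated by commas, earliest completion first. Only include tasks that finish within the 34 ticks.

t=0: vr[B=0] → run B
t=1: vr[B=1024/335] → run B
t=2: vr[B=2048/335] → run B
t=3: vr[B=3072/335 C=3072/335] → run B
t=4: vr[B=4096/335 C=3072/335] → run C
t=5: vr[B=4096/335 C=979456/88105] → run C
t=6: vr[B=4096/335 C=1150976/88105 F=4096/335] → run B
t=7: vr[B=1024/67 C=1150976/88105 F=4096/335] → run F
t=8: vr[B=1024/67 C=1150976/88105 F=1248768/88105] → run C
t=9: vr[B=1024/67 F=1248768/88105 H=1248768/88105] → run F
t=10: vr[B=1024/67 F=1420288/88105 H=1248768/88105] → run H
t=11: vr[B=1024/67 F=1420288/88105 H=3987624448/274975705] → run H
t=12: vr[B=1024/67 F=1420288/88105 H=4077843968/274975705] → run H
t=13: vr[B=1024/67 F=1420288/88105 H=4168063488/274975705] → run H
t=14: vr[B=1024/67 F=1420288/88105 H=4258283008/274975705] → run B
t=15: vr[B=6144/335 F=1420288/88105 H=4258283008/274975705] → run H
t=16: vr[B=6144/335 F=1420288/88105 H=4348502528/274975705] → run H
t=17: vr[B=6144/335 F=1420288/88105 H=4438722048/274975705] → run F
t=18: vr[B=6144/335 F=1591808/88105 H=4438722048/274975705] → run H
t=19: vr[B=6144/335 F=1591808/88105] → run F
t=20: vr[B=6144/335 F=1763328/88105] → run B
t=21: vr[B=7168/335 F=1763328/88105] → run F
t=22: vr[B=7168/335 F=1934848/88105] → run B
t=23: vr[F=1934848/88105] → run F
t=24: vr[F=2106368/88105] → run F
t=25: (idle)
t=26: (idle)
t=27: (idle)
t=28: (idle)
t=29: (idle)
t=30: (idle)
t=31: (idle)
t=32: (idle)
t=33: (idle)

completion order = C, H, B, F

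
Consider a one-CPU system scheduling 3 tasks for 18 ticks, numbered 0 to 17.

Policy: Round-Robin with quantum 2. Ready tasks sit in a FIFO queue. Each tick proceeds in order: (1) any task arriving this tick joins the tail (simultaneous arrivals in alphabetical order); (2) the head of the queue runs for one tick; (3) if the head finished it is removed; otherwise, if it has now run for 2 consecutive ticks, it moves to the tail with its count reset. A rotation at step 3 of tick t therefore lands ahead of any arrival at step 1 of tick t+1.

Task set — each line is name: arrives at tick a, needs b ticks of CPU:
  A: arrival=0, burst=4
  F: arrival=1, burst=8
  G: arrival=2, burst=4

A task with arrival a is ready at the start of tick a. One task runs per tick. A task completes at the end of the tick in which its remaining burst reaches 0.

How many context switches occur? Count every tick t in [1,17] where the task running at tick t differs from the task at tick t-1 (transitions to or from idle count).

context switches = 7

t=0: queue=[A] q_used=0 → run A
t=1: queue=[A,F] q_used=1 → run A
t=2: queue=[F,A,G] q_used=0 → run F
t=3: queue=[F,A,G] q_used=1 → run F
t=4: queue=[A,G,F] q_used=0 → run A
t=5: queue=[A,G,F] q_used=1 → run A
t=6: queue=[G,F] q_used=0 → run G
t=7: queue=[G,F] q_used=1 → run G
t=8: queue=[F,G] q_used=0 → run F
t=9: queue=[F,G] q_used=1 → run F
t=10: queue=[G,F] q_used=0 → run G
t=11: queue=[G,F] q_used=1 → run G
t=12: queue=[F] q_used=0 → run F
t=13: queue=[F] q_used=1 → run F
t=14: queue=[F] q_used=0 → run F
t=15: queue=[F] q_used=1 → run F
t=16: (idle)
t=17: (idle)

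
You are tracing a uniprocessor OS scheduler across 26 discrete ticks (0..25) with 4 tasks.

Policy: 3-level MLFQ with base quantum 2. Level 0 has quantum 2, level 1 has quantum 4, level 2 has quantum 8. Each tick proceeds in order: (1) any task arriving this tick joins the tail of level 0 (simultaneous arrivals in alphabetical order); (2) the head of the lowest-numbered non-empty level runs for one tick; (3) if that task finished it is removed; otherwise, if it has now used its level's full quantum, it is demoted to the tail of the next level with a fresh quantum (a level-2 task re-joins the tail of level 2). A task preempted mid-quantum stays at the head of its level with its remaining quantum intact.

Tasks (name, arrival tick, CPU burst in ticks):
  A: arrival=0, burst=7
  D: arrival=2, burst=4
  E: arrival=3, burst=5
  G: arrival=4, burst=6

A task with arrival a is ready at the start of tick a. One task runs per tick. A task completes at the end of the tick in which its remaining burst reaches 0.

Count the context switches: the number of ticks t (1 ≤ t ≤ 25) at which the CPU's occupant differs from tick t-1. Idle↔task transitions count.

t=0: L0/L1/L2 = A/-/- → run A
t=1: L0/L1/L2 = A/-/- → run A
t=2: L0/L1/L2 = D/A/- → run D
t=3: L0/L1/L2 = DE/A/- → run D
t=4: L0/L1/L2 = EG/AD/- → run E
t=5: L0/L1/L2 = EG/AD/- → run E
t=6: L0/L1/L2 = G/ADE/- → run G
t=7: L0/L1/L2 = G/ADE/- → run G
t=8: L0/L1/L2 = -/ADEG/- → run A
t=9: L0/L1/L2 = -/ADEG/- → run A
t=10: L0/L1/L2 = -/ADEG/- → run A
t=11: L0/L1/L2 = -/ADEG/- → run A
t=12: L0/L1/L2 = -/DEG/A → run D
t=13: L0/L1/L2 = -/DEG/A → run D
t=14: L0/L1/L2 = -/EG/A → run E
t=15: L0/L1/L2 = -/EG/A → run E
t=16: L0/L1/L2 = -/EG/A → run E
t=17: L0/L1/L2 = -/G/A → run G
t=18: L0/L1/L2 = -/G/A → run G
t=19: L0/L1/L2 = -/G/A → run G
t=20: L0/L1/L2 = -/G/A → run G
t=21: L0/L1/L2 = -/-/A → run A
t=22: (idle)
t=23: (idle)
t=24: (idle)
t=25: (idle)

context switches = 9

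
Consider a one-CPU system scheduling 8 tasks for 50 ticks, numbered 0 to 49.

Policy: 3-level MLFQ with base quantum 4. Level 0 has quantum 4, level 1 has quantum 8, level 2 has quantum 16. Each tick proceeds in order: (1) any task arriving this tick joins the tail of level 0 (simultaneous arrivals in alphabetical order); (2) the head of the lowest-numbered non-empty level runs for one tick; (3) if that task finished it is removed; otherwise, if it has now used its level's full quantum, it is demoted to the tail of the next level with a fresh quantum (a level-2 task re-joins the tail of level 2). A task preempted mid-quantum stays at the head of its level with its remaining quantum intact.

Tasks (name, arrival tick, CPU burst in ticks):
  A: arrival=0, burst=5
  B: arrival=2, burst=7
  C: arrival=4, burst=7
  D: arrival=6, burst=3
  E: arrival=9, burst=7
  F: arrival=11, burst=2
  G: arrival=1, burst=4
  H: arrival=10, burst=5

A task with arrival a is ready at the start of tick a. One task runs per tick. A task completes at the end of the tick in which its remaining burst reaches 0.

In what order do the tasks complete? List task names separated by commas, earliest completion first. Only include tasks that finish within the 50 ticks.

completion order = G, D, F, A, B, C, E, H

t=0: L0/L1/L2 = A/-/- → run A
t=1: L0/L1/L2 = AG/-/- → run A
t=2: L0/L1/L2 = AGB/-/- → run A
t=3: L0/L1/L2 = AGB/-/- → run A
t=4: L0/L1/L2 = GBC/A/- → run G
t=5: L0/L1/L2 = GBC/A/- → run G
t=6: L0/L1/L2 = GBCD/A/- → run G
t=7: L0/L1/L2 = GBCD/A/- → run G
t=8: L0/L1/L2 = BCD/A/- → run B
t=9: L0/L1/L2 = BCDE/A/- → run B
t=10: L0/L1/L2 = BCDEH/A/- → run B
t=11: L0/L1/L2 = BCDEHF/A/- → run B
t=12: L0/L1/L2 = CDEHF/AB/- → run C
t=13: L0/L1/L2 = CDEHF/AB/- → run C
t=14: L0/L1/L2 = CDEHF/AB/- → run C
t=15: L0/L1/L2 = CDEHF/AB/- → run C
t=16: L0/L1/L2 = DEHF/ABC/- → run D
t=17: L0/L1/L2 = DEHF/ABC/- → run D
t=18: L0/L1/L2 = DEHF/ABC/- → run D
t=19: L0/L1/L2 = EHF/ABC/- → run E
t=20: L0/L1/L2 = EHF/ABC/- → run E
t=21: L0/L1/L2 = EHF/ABC/- → run E
t=22: L0/L1/L2 = EHF/ABC/- → run E
t=23: L0/L1/L2 = HF/ABCE/- → run H
t=24: L0/L1/L2 = HF/ABCE/- → run H
t=25: L0/L1/L2 = HF/ABCE/- → run H
t=26: L0/L1/L2 = HF/ABCE/- → run H
t=27: L0/L1/L2 = F/ABCEH/- → run F
t=28: L0/L1/L2 = F/ABCEH/- → run F
t=29: L0/L1/L2 = -/ABCEH/- → run A
t=30: L0/L1/L2 = -/BCEH/- → run B
t=31: L0/L1/L2 = -/BCEH/- → run B
t=32: L0/L1/L2 = -/BCEH/- → run B
t=33: L0/L1/L2 = -/CEH/- → run C
t=34: L0/L1/L2 = -/CEH/- → run C
t=35: L0/L1/L2 = -/CEH/- → run C
t=36: L0/L1/L2 = -/EH/- → run E
t=37: L0/L1/L2 = -/EH/- → run E
t=38: L0/L1/L2 = -/EH/- → run E
t=39: L0/L1/L2 = -/H/- → run H
t=40: (idle)
t=41: (idle)
t=42: (idle)
t=43: (idle)
t=44: (idle)
t=45: (idle)
t=46: (idle)
t=47: (idle)
t=48: (idle)
t=49: (idle)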